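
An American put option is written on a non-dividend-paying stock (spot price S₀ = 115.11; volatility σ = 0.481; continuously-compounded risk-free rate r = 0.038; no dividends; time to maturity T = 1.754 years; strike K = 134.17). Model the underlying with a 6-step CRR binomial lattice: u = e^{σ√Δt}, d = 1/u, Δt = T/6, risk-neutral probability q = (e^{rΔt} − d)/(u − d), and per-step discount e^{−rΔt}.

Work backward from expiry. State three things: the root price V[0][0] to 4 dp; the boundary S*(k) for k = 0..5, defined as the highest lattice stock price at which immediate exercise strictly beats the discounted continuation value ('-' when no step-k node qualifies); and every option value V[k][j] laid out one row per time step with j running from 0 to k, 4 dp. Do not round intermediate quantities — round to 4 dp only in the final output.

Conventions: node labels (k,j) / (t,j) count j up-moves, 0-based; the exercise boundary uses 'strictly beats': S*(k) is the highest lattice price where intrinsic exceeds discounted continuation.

price = 37.8409
boundary = - - 68.4262 52.7566 68.4262 88.7499
tree:
37.8409
50.7748 23.3730
65.7438 34.2013 11.0572
81.4134 48.4418 18.0892 2.9583
93.4946 65.7438 29.0345 5.5048 0.0000
102.8093 81.4134 45.4201 10.2431 0.0000 0.0000
109.9909 93.4946 65.7438 19.0600 0.0000 0.0000 0.0000

params: Δt=0.29233 u=1.29702 d=0.77100 q=0.45658 e^(-rΔt)=0.98895
t_6 payoffs: 109.9909 93.4946 65.7438 19.0600 0.0000 0.0000 0.0000
t_5: node(5,0) S=31.3607 payoff=102.8093 vs cont=101.3271 → 102.8093 [stop]  node(5,1) S=52.7566 payoff=81.4134 vs cont=79.9312 → 81.4134 [stop]  node(5,2) S=88.7499 payoff=45.4201 vs cont=43.9379 → 45.4201 [stop]  node(5,3) S=149.2995 payoff=0.0000 vs cont=10.2431 → 10.2431 [wait]  node(5,4) S=251.1593 payoff=0.0000 vs cont=0.0000 → 0.0000 [wait]  node(5,5) S=422.5130 payoff=0.0000 vs cont=0.0000 → 0.0000 [wait]  ⇒ S*(5)=88.7499
t_4: node(4,0) S=40.6754 payoff=93.4946 vs cont=92.0124 → 93.4946 [stop]  node(4,1) S=68.4262 payoff=65.7438 vs cont=64.2616 → 65.7438 [stop]  node(4,2) S=115.1100 payoff=19.0600 vs cont=29.0345 → 29.0345 [wait]  node(4,3) S=193.6439 payoff=0.0000 vs cont=5.5048 → 5.5048 [wait]  node(4,4) S=325.7577 payoff=0.0000 vs cont=0.0000 → 0.0000 [wait]  ⇒ S*(4)=68.4262
t_3: node(3,0) S=52.7566 payoff=81.4134 vs cont=79.9312 → 81.4134 [stop]  node(3,1) S=88.7499 payoff=45.4201 vs cont=48.4418 → 48.4418 [wait]  node(3,2) S=149.2995 payoff=0.0000 vs cont=18.0892 → 18.0892 [wait]  node(3,3) S=251.1593 payoff=0.0000 vs cont=2.9583 → 2.9583 [wait]  ⇒ S*(3)=52.7566
t_2: node(2,0) S=68.4262 payoff=65.7438 vs cont=65.6260 → 65.7438 [stop]  node(2,1) S=115.1100 payoff=19.0600 vs cont=34.2013 → 34.2013 [wait]  node(2,2) S=193.6439 payoff=0.0000 vs cont=11.0572 → 11.0572 [wait]  ⇒ S*(2)=68.4262
t_1: node(1,0) S=88.7499 payoff=45.4201 vs cont=50.7748 → 50.7748 [wait]  node(1,1) S=149.2995 payoff=0.0000 vs cont=23.3730 → 23.3730 [wait]  ⇒ S*(1)=-
t_0: node(0,0) S=115.1100 payoff=19.0600 vs cont=37.8409 → 37.8409 [wait]  ⇒ S*(0)=-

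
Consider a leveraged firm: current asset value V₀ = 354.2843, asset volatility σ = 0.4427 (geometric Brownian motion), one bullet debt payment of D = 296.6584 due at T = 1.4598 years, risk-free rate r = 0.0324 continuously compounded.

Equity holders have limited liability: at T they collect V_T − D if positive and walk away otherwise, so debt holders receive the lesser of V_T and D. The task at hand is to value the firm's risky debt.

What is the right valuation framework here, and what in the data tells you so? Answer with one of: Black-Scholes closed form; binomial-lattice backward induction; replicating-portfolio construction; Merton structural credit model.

Key observation: the question is about default risk generated by asset-value dynamics against a debt face of 296.6584 — the structural framework prices exactly that.

framework: Merton structural credit model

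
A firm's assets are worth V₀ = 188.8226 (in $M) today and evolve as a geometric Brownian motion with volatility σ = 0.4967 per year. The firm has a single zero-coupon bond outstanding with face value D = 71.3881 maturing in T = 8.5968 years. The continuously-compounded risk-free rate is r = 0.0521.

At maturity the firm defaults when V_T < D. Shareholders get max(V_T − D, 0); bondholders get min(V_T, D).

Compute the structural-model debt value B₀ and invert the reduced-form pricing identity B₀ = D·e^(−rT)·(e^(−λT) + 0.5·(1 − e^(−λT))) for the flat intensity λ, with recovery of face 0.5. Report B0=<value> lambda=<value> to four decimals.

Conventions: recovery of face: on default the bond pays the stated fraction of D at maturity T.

B0=35.6129 lambda=0.0671

Equity is a call on the firm's assets struck at D = 71.3881:
d₁ = [ln(V₀/D) + (r + σ²/2)T] / (σ√T)
   = [ln(188.8226/71.3881) + (0.0521 + 0.5·0.4967²)·8.5968] / (0.4967·√8.5968)
   = [0.972677 + 1.508355] / 1.456339 = 1.703609
d₂ = d₁ − σ√T = 1.703609 − 1.456339 = 0.247269
N(d₁) = 0.955773,  N(d₂) = 0.597650,  e^(−rT) = 0.638973
E₀ = V₀·N(d₁) − D·e^(−rT)·N(d₂)
   = 188.8226·0.955773 − 71.3881·0.638973·0.597650 = 153.209677
B₀ = V₀ − E₀ = 188.8226 − 153.209677 = 35.612923
e^(−λT) = (B₀·e^(rT)/D − 0.5)/(1 − 0.5) = (35.6129·1.565012/71.3881 − 0.5)/0.5 = 0.56145363
λ = −ln(0.56145363)/8.5968 = 0.067144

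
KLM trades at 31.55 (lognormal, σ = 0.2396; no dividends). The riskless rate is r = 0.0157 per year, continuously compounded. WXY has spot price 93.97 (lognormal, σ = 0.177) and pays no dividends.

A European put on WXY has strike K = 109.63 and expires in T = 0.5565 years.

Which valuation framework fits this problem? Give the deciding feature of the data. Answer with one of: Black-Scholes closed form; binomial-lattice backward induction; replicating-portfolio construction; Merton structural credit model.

framework: Black-Scholes closed form

Key observation: a European claim on WXY (strike 109.63) — a lognormal (GBM) underlying with constant rate and volatility — has an exact closed-form value; no lattice or capital structure is involved.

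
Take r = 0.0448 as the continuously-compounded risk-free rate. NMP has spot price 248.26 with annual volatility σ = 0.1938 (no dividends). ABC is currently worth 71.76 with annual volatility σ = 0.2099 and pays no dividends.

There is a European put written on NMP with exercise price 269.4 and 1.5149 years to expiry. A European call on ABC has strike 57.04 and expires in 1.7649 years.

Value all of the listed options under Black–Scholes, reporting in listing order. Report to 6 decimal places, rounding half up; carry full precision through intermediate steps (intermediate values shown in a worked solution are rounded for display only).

[NMP put K=269.4]
σ√T = 0.1938·√1.5149 = 0.238532
d₁ = (ln(S/K) + (r+σ²/2)T) / (σ√T) = (ln(248.26/269.4) + (0.0448+0.1938²/2)·1.5149) / 0.238532 = (-0.081721 + 0.096316) / 0.238532 = 0.061189
d₂ = d₁ − σ√T = 0.061189 − 0.238532 = -0.177343
e^{−rT} = 0.934384
N(−d₁) = 0.475604,  N(−d₂) = 0.570380
price = K·e^{−rT}·N(−d₂) − S·N(−d₁) = 143.577922 − 118.073545 = 25.504377
[ABC call K=57.04]
σ√T = 0.2099·√1.7649 = 0.278851
d₁ = (ln(S/K) + (r+σ²/2)T) / (σ√T) = (ln(71.76/57.04) + (0.0448+0.2099²/2)·1.7649) / 0.278851 = (0.229574 + 0.117947) / 0.278851 = 1.246260
d₂ = d₁ − σ√T = 1.246260 − 0.278851 = 0.967408
e^{−rT} = 0.923978
N(d₁) = 0.893665,  N(d₂) = 0.833330
price = S·N(d₁) − K·e^{−rT}·N(d₂) = 64.129432 − 43.919559 = 20.209873

price(NMP put K=269.4) = 25.504377
price(ABC call K=57.04) = 20.209873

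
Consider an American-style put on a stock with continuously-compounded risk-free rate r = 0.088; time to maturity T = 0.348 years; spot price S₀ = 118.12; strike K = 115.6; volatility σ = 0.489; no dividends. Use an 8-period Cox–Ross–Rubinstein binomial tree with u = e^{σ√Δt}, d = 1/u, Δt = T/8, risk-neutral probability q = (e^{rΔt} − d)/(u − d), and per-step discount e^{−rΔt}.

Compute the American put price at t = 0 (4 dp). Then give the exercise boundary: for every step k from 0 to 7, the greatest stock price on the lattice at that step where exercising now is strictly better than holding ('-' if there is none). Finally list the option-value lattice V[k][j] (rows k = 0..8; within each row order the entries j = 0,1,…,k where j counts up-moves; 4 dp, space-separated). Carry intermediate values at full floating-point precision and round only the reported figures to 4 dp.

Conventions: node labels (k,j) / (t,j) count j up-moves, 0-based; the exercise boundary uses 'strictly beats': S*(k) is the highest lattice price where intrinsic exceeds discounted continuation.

price = 10.5776
boundary = - - - - 78.5507 86.9848 96.3245 86.9848
tree:
10.5776
15.2673 5.8427
21.3402 9.1480 2.4929
28.7316 13.9137 4.3238 0.6316
37.0493 20.4113 7.3477 1.2513 0.0000
44.6656 28.6152 12.1431 2.4790 0.0000 0.0000
51.5434 37.0493 19.2755 4.9112 0.0000 0.0000 0.0000
57.7544 44.6656 28.6152 9.7297 0.0000 0.0000 0.0000 0.0000
63.3631 51.5434 37.0493 19.2755 0.0000 0.0000 0.0000 0.0000 0.0000

params: Δt=0.04350 u=1.10737 d=0.90304 q=0.49329 e^(-rΔt)=0.99618
t_8 payoffs: 63.3631 51.5434 37.0493 19.2755 0.0000 0.0000 0.0000 0.0000 0.0000
t_7: node(7,0) S=57.8456 payoff=57.7544 vs cont=57.3127 → 57.7544 [stop]  node(7,1) S=70.9344 payoff=44.6656 vs cont=44.2239 → 44.6656 [stop]  node(7,2) S=86.9848 payoff=28.6152 vs cont=28.1735 → 28.6152 [stop]  node(7,3) S=106.6670 payoff=8.9330 vs cont=9.7297 → 9.7297 [wait]  node(7,4) S=130.8027 payoff=0.0000 vs cont=0.0000 → 0.0000 [wait]  node(7,5) S=160.3996 payoff=0.0000 vs cont=0.0000 → 0.0000 [wait]  node(7,6) S=196.6934 payoff=0.0000 vs cont=0.0000 → 0.0000 [wait]  node(7,7) S=241.1995 payoff=0.0000 vs cont=0.0000 → 0.0000 [wait]  ⇒ S*(7)=86.9848
t_6: node(6,0) S=64.0566 payoff=51.5434 vs cont=51.1017 → 51.5434 [stop]  node(6,1) S=78.5507 payoff=37.0493 vs cont=36.6076 → 37.0493 [stop]  node(6,2) S=96.3245 payoff=19.2755 vs cont=19.2253 → 19.2755 [stop]  node(6,3) S=118.1200 payoff=0.0000 vs cont=4.9112 → 4.9112 [wait]  node(6,4) S=144.8472 payoff=0.0000 vs cont=0.0000 → 0.0000 [wait]  node(6,5) S=177.6219 payoff=0.0000 vs cont=0.0000 → 0.0000 [wait]  node(6,6) S=217.8126 payoff=0.0000 vs cont=0.0000 → 0.0000 [wait]  ⇒ S*(6)=96.3245
t_5: node(5,0) S=70.9344 payoff=44.6656 vs cont=44.2239 → 44.6656 [stop]  node(5,1) S=86.9848 payoff=28.6152 vs cont=28.1735 → 28.6152 [stop]  node(5,2) S=106.6670 payoff=8.9330 vs cont=12.1431 → 12.1431 [wait]  node(5,3) S=130.8027 payoff=0.0000 vs cont=2.4790 → 2.4790 [wait]  node(5,4) S=160.3996 payoff=0.0000 vs cont=0.0000 → 0.0000 [wait]  node(5,5) S=196.6934 payoff=0.0000 vs cont=0.0000 → 0.0000 [wait]  ⇒ S*(5)=86.9848
t_4: node(4,0) S=78.5507 payoff=37.0493 vs cont=36.6076 → 37.0493 [stop]  node(4,1) S=96.3245 payoff=19.2755 vs cont=20.4113 → 20.4113 [wait]  node(4,2) S=118.1200 payoff=0.0000 vs cont=7.3477 → 7.3477 [wait]  node(4,3) S=144.8472 payoff=0.0000 vs cont=1.2513 → 1.2513 [wait]  node(4,4) S=177.6219 payoff=0.0000 vs cont=0.0000 → 0.0000 [wait]  ⇒ S*(4)=78.5507
t_3: node(3,0) S=86.9848 payoff=28.6152 vs cont=28.7316 → 28.7316 [wait]  node(3,1) S=106.6670 payoff=8.9330 vs cont=13.9137 → 13.9137 [wait]  node(3,2) S=130.8027 payoff=0.0000 vs cont=4.3238 → 4.3238 [wait]  node(3,3) S=160.3996 payoff=0.0000 vs cont=0.6316 → 0.6316 [wait]  ⇒ S*(3)=-
t_2: node(2,0) S=96.3245 payoff=19.2755 vs cont=21.3402 → 21.3402 [wait]  node(2,1) S=118.1200 payoff=0.0000 vs cont=9.1480 → 9.1480 [wait]  node(2,2) S=144.8472 payoff=0.0000 vs cont=2.4929 → 2.4929 [wait]  ⇒ S*(2)=-
t_1: node(1,0) S=106.6670 payoff=8.9330 vs cont=15.2673 → 15.2673 [wait]  node(1,1) S=130.8027 payoff=0.0000 vs cont=5.8427 → 5.8427 [wait]  ⇒ S*(1)=-
t_0: node(0,0) S=118.1200 payoff=0.0000 vs cont=10.5776 → 10.5776 [wait]  ⇒ S*(0)=-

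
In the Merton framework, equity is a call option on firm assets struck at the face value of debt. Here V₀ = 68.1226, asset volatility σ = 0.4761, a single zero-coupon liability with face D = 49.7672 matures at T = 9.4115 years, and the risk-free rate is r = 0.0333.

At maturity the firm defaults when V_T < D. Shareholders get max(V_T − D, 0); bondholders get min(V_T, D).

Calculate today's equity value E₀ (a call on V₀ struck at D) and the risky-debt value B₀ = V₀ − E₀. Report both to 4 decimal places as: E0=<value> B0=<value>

E0=45.8505 B0=22.2721

Work the structural quantities from V₀ = 68.1226 against face 49.7672:
d₁ = [ln(V₀/D) + (r + σ²/2)T] / (σ√T)
   = [ln(68.1226/49.7672) + (0.0333 + 0.5·0.4761²)·9.4115] / (0.4761·√9.4115)
   = [0.313953 + 1.380061] / 1.460588 = 1.159817
d₂ = d₁ − σ√T = 1.159817 − 1.460588 = -0.300771
N(d₁) = 0.876938,  N(d₂) = 0.381795,  e^(−rT) = 0.730955
E₀ = V₀·N(d₁) − D·e^(−rT)·N(d₂)
   = 68.1226·0.876938 − 49.7672·0.730955·0.381795 = 45.850544
B₀ = V₀ − E₀ = 68.1226 − 45.850544 = 22.272056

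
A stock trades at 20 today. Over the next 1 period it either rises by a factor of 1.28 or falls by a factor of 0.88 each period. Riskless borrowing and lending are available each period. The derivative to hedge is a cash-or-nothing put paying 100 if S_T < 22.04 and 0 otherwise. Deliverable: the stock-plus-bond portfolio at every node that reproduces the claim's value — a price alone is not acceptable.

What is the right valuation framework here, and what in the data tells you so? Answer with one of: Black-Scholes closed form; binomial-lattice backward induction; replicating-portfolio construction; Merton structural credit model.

Key observation: what is demanded is not a single number but the (Δ, B) position at each node of the 1.28/0.88 tree starting at 20; constructing those positions is the replicating-portfolio method.

framework: replicating-portfolio construction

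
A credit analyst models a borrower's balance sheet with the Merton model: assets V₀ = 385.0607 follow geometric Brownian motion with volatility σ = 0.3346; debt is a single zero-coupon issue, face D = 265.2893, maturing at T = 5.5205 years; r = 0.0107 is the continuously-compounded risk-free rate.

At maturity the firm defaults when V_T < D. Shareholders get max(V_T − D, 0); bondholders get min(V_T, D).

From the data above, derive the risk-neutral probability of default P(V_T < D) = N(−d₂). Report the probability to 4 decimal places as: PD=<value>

Equity is a call on the firm's assets struck at D = 265.2893:
d₁ = [ln(V₀/D) + (r + σ²/2)T] / (σ√T)
   = [ln(385.0607/265.2893) + (0.0107 + 0.5·0.3346²)·5.5205] / (0.3346·√5.5205)
   = [0.372580 + 0.368099] / 0.786168 = 0.942139
d₂ = d₁ − σ√T = 0.942139 − 0.786168 = 0.155971
risk-neutral PD = N(−d₂) = N(-0.155971) = 0.438028

PD=0.4380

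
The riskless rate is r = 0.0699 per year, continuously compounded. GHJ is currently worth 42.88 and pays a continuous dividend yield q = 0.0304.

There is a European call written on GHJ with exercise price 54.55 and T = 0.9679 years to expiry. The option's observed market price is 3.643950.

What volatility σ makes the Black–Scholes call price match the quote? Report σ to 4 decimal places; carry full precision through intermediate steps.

At σ = 0.4111 the Black–Scholes value reproduces the quote:
σ√T = 0.4111·√0.9679 = 0.404448
d₁ = (ln(S/K) + (r−q+σ²/2)T) / (σ√T) = (ln(42.88/54.55) + (0.0699−0.0304+0.4111²/2)·0.9679) / 0.404448 = (-0.240712 + 0.120021) / 0.404448 = -0.298409
d₂ = d₁ − σ√T = -0.298409 − 0.404448 = -0.702857
e^{−rT} = 0.934582
e^{−qT} = 0.971005
N(d₁) = 0.382695,  N(d₂) = 0.241072
V = S·e^{−qT}·N(d₁) − K·e^{−rT}·N(d₂) = 15.934164 − 12.290213 = 3.643950 (the quoted price), and the Black–Scholes price is strictly increasing in σ, so σ is unique

sigma = 0.4111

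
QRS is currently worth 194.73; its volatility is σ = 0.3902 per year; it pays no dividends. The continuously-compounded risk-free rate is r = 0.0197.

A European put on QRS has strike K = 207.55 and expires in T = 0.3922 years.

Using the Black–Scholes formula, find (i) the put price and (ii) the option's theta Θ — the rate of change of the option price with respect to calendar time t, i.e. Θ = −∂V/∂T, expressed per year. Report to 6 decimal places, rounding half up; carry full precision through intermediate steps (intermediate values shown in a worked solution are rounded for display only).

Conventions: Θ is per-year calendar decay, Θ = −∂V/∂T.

σ√T = 0.3902·√0.3922 = 0.244366
d₁ = (ln(S/K) + (r+σ²/2)T) / (σ√T) = (ln(194.73/207.55) + (0.0197+0.3902²/2)·0.3922) / 0.244366 = (-0.063758 + 0.037584) / 0.244366 = -0.107112
d₂ = d₁ − σ√T = -0.107112 − 0.244366 = -0.351478
e^{−rT} = 0.992303
N(−d₁) = 0.542650,  N(−d₂) = 0.637385
Put price V = K·e^{−rT}·N(−d₂) − S·N(−d₁) = 131.271117 − 105.670220 = 25.600897
φ(d₁) = (1/√(2π))·e^{−d₁²/2} = 0.396660
Θ = −S·φ(d₁)·σ/(2√T) + r·K·e^{−rT}·N(−d₂) = −24.063294 + 2.586041 = -21.477253

price = 25.600897
Θ = -21.477253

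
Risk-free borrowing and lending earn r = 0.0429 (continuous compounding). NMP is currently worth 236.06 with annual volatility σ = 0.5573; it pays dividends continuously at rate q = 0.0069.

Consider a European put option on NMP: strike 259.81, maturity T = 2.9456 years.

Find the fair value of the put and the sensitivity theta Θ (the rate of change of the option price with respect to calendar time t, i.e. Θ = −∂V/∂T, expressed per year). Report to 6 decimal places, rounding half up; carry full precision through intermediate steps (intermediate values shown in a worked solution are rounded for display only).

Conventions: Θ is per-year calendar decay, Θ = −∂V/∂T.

σ√T = 0.5573·√2.9456 = 0.956480
d₁ = (ln(S/K) + (r−q+σ²/2)T) / (σ√T) = (ln(236.06/259.81) + (0.0429−0.0069+0.5573²/2)·2.9456) / 0.956480 = (-0.095865 + 0.563469) / 0.956480 = 0.488880
d₂ = d₁ − σ√T = 0.488880 − 0.956480 = -0.467600
e^{−rT} = 0.881292
e^{−qT} = 0.979881
N(−d₁) = 0.312463,  N(−d₂) = 0.679965
Put price V = K·e^{−rT}·N(−d₂) − S·e^{−qT}·N(−d₁) = 155.690474 − 72.276069 = 83.414405
φ(d₁) = (1/√(2π))·e^{−d₁²/2} = 0.354006
Θ = −S·e^{−qT}·φ(d₁)·σ/(2√T) − q·S·e^{−qT}·N(−d₁) + r·K·e^{−rT}·N(−d₂) = −13.294706 − 0.498705 + 6.679121 = -7.114290

price = 83.414405
Θ = -7.114290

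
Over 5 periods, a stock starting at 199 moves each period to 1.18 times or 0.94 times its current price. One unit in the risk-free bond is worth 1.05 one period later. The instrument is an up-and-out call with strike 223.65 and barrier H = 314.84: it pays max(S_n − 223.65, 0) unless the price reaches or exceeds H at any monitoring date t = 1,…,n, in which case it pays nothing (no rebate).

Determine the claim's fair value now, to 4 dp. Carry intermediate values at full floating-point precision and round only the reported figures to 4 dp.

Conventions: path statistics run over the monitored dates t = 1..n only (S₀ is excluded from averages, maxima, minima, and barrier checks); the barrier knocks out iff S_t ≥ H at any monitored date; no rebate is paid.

price = 14.6981

With p* = (R−d)/(u−d) = 0.4583, sum probability × payoff across the paths and divide by R^5.
Enumerate all 2^5 = 32 price paths (U = up ×1.18, D = down ×0.94); each path with k up-moves has probability p*^k·(1−p*)^(5−k).
DDDDD: M=187.0600, payoff=0.0000, prob=0.046629
UDDDD: M=234.8200, payoff=0.0000, prob=0.039456
DUDDD: M=220.7308, payoff=0.0000, prob=0.039456
UUDDD: M=277.0876, payoff=6.4945, prob=0.033386
DDUDD: M=207.4870, payoff=0.0000, prob=0.039456
UDUDD: M=260.4623, payoff=6.4945, prob=0.033386
DUUDD: M=260.4623, payoff=6.4945, prob=0.033386
UUUDD: M=326.9634, payoff=0.0000, prob=0.028249
DDDUD: M=195.0377, payoff=0.0000, prob=0.039456
UDDUD: M=244.8346, payoff=6.4945, prob=0.033386
DUDUD: M=244.8346, payoff=6.4945, prob=0.033386
UUDUD: M=307.3456, payoff=65.2548, prob=0.028249
DDUUD: M=244.8346, payoff=6.4945, prob=0.033386
UDUUD: M=307.3456, payoff=65.2548, prob=0.028249
DUUUD: M=307.3456, payoff=65.2548, prob=0.028249
UUUUD: M=385.8168, payoff=0.0000, prob=0.023903
DDDDU: M=187.0600, payoff=0.0000, prob=0.039456
UDDDU: M=234.8200, payoff=6.4945, prob=0.033386
DUDDU: M=230.1445, payoff=6.4945, prob=0.033386
UUDDU: M=288.9048, payoff=65.2548, prob=0.028249
DDUDU: M=230.1445, payoff=6.4945, prob=0.033386
UDUDU: M=288.9048, payoff=65.2548, prob=0.028249
DUUDU: M=288.9048, payoff=65.2548, prob=0.028249
UUUDU: M=362.6678, payoff=0.0000, prob=0.023903
DDDUU: M=230.1445, payoff=6.4945, prob=0.033386
UDDUU: M=288.9048, payoff=65.2548, prob=0.028249
DUDUU: M=288.9048, payoff=65.2548, prob=0.028249
UUDUU: M=362.6678, payoff=0.0000, prob=0.023903
DDUUU: M=288.9048, payoff=65.2548, prob=0.028249
UDUUU: M=362.6678, payoff=0.0000, prob=0.023903
DUUUU: M=362.6678, payoff=0.0000, prob=0.023903
UUUUU: M=455.2638, payoff=0.0000, prob=0.020226
Price = Σ prob·payoff / R^5 = 18.758900 / 1.276282 = 14.6981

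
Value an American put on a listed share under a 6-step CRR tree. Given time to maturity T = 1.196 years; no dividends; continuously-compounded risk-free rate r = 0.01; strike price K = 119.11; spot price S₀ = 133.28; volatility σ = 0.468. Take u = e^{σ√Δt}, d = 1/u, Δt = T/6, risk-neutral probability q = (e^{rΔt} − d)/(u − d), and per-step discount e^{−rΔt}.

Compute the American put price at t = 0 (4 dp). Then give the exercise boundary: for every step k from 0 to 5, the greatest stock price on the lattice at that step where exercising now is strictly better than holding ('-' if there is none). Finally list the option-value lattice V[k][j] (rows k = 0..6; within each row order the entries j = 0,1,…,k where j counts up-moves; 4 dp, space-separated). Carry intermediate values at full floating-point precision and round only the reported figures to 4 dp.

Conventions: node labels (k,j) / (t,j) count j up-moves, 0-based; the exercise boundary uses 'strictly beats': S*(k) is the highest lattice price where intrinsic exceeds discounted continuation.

price = 18.8616
boundary = - - - - 57.7813 71.2085
tree:
18.8616
26.8327 9.3077
36.9395 14.7318 2.7910
48.8155 22.7443 5.1097 0.0000
61.3287 33.9021 9.3546 0.0000 0.0000
72.2241 47.9015 17.1262 0.0000 0.0000 0.0000
81.0649 61.3287 31.3542 0.0000 0.0000 0.0000 0.0000

Δt=0.19933, u=1.23238, d=0.81144, q=0.45269, disc=e^(-rΔt)=0.99801
k=6 terminal: V=max(K-S,0) → 81.0649 61.3287 31.3542 0.0000 0.0000 0.0000 0.0000
k=5: j=0 S=46.8859 intr=72.2241 cont=71.9869 V=72.2241[EX]; j=1 S=71.2085 intr=47.9015 cont=47.6643 V=47.9015[EX]; j=2 S=108.1485 intr=10.9615 cont=17.1262 V=17.1262[hold]; j=3 S=164.2515 intr=0.0000 cont=0.0000 V=0.0000[hold]; j=4 S=249.4585 intr=0.0000 cont=0.0000 V=0.0000[hold]; j=5 S=378.8674 intr=0.0000 cont=0.0000 V=0.0000[hold]  S*(5)=71.2085
k=4: j=0 S=57.7813 intr=61.3287 cont=61.0915 V=61.3287[EX]; j=1 S=87.7558 intr=31.3542 cont=33.9021 V=33.9021[hold]; j=2 S=133.2800 intr=0.0000 cont=9.3546 V=9.3546[hold]; j=3 S=202.4202 intr=0.0000 cont=0.0000 V=0.0000[hold]; j=4 S=307.4276 intr=0.0000 cont=0.0000 V=0.0000[hold]  S*(4)=57.7813
k=3: j=0 S=71.2085 intr=47.9015 cont=48.8155 V=48.8155[hold]; j=1 S=108.1485 intr=10.9615 cont=22.7443 V=22.7443[hold]; j=2 S=164.2515 intr=0.0000 cont=5.1097 V=5.1097[hold]; j=3 S=249.4585 intr=0.0000 cont=0.0000 V=0.0000[hold]  S*(3)=-
k=2: j=0 S=87.7558 intr=31.3542 cont=36.9395 V=36.9395[hold]; j=1 S=133.2800 intr=0.0000 cont=14.7318 V=14.7318[hold]; j=2 S=202.4202 intr=0.0000 cont=2.7910 V=2.7910[hold]  S*(2)=-
k=1: j=0 S=108.1485 intr=10.9615 cont=26.8327 V=26.8327[hold]; j=1 S=164.2515 intr=0.0000 cont=9.3077 V=9.3077[hold]  S*(1)=-
k=0: j=0 S=133.2800 intr=0.0000 cont=18.8616 V=18.8616[hold]  S*(0)=-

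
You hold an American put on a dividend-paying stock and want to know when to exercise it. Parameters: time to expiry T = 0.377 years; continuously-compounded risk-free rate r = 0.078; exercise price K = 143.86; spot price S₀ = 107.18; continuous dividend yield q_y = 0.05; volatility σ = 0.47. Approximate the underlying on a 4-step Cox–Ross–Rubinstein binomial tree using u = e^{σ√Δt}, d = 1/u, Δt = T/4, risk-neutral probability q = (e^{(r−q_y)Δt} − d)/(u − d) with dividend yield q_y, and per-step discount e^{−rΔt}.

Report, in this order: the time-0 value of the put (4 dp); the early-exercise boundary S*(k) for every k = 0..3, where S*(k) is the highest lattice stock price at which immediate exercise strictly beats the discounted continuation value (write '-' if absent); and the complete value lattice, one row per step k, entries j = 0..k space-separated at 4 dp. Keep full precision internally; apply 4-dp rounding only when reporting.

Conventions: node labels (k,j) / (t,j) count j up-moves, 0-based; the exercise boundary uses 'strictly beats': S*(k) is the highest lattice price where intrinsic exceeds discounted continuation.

price = 38.0838
boundary = - 92.7789 107.1800 123.8165
tree:
38.0838
51.0811 24.2032
63.5473 36.6800 10.6859
74.3384 51.0811 20.0435 0.4314
83.6796 63.5473 36.6800 0.8247 0.0000

params: Δt=0.09425 u=1.15522 d=0.86564 q=0.47311 e^(-rΔt)=0.99268
t_4 payoffs: 83.6796 63.5473 36.6800 0.8247 0.0000
t_3: node(3,0) S=69.5216 payoff=74.3384 vs cont=73.6115 → 74.3384 [stop]  node(3,1) S=92.7789 payoff=51.0811 vs cont=50.4636 → 51.0811 [stop]  node(3,2) S=123.8165 payoff=20.0435 vs cont=19.5719 → 20.0435 [stop]  node(3,3) S=165.2372 payoff=0.0000 vs cont=0.4314 → 0.4314 [wait]  ⇒ S*(3)=123.8165
t_2: node(2,0) S=80.3127 payoff=63.5473 vs cont=62.8711 → 63.5473 [stop]  node(2,1) S=107.1800 payoff=36.6800 vs cont=36.1302 → 36.6800 [stop]  node(2,2) S=143.0353 payoff=0.8247 vs cont=10.6859 → 10.6859 [wait]  ⇒ S*(2)=107.1800
t_1: node(1,0) S=92.7789 payoff=51.0811 vs cont=50.4636 → 51.0811 [stop]  node(1,1) S=123.8165 payoff=20.0435 vs cont=24.2032 → 24.2032 [wait]  ⇒ S*(1)=92.7789
t_0: node(0,0) S=107.1800 payoff=36.6800 vs cont=38.0838 → 38.0838 [wait]  ⇒ S*(0)=-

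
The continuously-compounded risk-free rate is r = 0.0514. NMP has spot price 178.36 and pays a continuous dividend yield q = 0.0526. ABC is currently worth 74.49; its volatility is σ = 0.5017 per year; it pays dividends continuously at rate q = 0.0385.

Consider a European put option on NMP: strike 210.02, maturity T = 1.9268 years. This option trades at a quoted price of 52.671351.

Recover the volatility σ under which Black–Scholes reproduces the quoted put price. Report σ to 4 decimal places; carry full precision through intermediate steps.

At σ = 0.3784 the Black–Scholes value reproduces the quote:
σ√T = 0.3784·√1.9268 = 0.525254
d₁ = (ln(S/K) + (r−q+σ²/2)T) / (σ√T) = (ln(178.36/210.02) + (0.0514−0.0526+0.3784²/2)·1.9268) / 0.525254 = (-0.163399 + 0.135634) / 0.525254 = -0.052860
d₂ = d₁ − σ√T = -0.052860 − 0.525254 = -0.578114
e^{−rT} = 0.905709
e^{−qT} = 0.903617
N(−d₁) = 0.521078,  N(−d₂) = 0.718407
V = K·e^{−rT}·N(−d₂) − S·e^{−qT}·N(−d₁) = 136.653092 − 83.981741 = 52.671351 (equal to the quote); since ∂V/∂σ > 0 for all σ, the implied volatility is unique

sigma = 0.3784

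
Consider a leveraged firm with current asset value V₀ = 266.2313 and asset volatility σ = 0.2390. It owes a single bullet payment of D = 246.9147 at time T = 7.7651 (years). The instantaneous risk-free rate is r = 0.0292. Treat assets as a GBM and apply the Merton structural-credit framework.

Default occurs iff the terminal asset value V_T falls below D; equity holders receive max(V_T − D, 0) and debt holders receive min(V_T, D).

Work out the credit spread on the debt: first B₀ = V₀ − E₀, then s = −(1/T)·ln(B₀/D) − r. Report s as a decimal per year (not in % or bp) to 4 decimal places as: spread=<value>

Work the structural quantities from V₀ = 266.2313 against face 246.9147:
d₁ = [ln(V₀/D) + (r + σ²/2)T] / (σ√T)
   = [ln(266.2313/246.9147) + (0.0292 + 0.5·0.2390²)·7.7651] / (0.2390·√7.7651)
   = [0.075323 + 0.448516] / 0.665996 = 0.786550
d₂ = d₁ − σ√T = 0.786550 − 0.665996 = 0.120554
N(d₁) = 0.784227,  N(d₂) = 0.547978,  e^(−rT) = 0.797127
E₀ = V₀·N(d₁) − D·e^(−rT)·N(d₂)
   = 266.2313·0.784227 − 246.9147·0.797127·0.547978 = 100.931501
B₀ = V₀ − E₀ = 266.2313 − 100.931501 = 165.299799
spread = −(1/T)·ln(B₀/D) − r = −(1/7.7651)·ln(165.299799/246.9147) − 0.0292 = 0.02247765

spread=0.0225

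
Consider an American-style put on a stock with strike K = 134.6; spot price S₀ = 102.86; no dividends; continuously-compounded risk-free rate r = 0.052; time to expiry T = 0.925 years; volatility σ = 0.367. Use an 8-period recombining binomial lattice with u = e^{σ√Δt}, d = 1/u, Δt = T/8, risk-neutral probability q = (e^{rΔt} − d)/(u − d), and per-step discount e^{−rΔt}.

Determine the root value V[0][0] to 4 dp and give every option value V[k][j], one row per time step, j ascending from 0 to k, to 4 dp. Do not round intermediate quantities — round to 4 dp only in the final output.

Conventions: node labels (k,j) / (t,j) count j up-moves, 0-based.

price = 33.9472
tree:
33.9472
43.8076 24.2198
54.4595 33.1754 15.3040
63.8616 43.8076 22.6446 7.9404
72.1607 54.4595 32.2578 13.0332 2.7990
79.4861 63.8616 43.8076 20.7719 5.2322 0.3303
85.9521 72.1607 54.4595 31.7400 9.7439 0.6553 0.0000
91.6595 79.4861 63.8616 43.8076 18.0684 1.3002 0.0000 0.0000
96.6974 85.9521 72.1607 54.4595 31.7400 2.5797 0.0000 0.0000 0.0000

Δt=0.11563, u=1.13291, d=0.88268, q=0.49294, disc=e^(-rΔt)=0.99401
k=8 terminal: V=max(K-S,0) → 96.6974 85.9521 72.1607 54.4595 31.7400 2.5797 0.0000 0.0000 0.0000
k=7: j=0 S=42.9405 intr=91.6595 cont=90.8527 V=91.6595[EX]; j=1 S=55.1139 intr=79.4861 cont=78.6793 V=79.4861[EX]; j=2 S=70.7384 intr=63.8616 cont=63.0548 V=63.8616[EX]; j=3 S=90.7924 intr=43.8076 cont=43.0008 V=43.8076[EX]; j=4 S=116.5316 intr=18.0684 cont=17.2616 V=18.0684[EX]; j=5 S=149.5677 intr=0.0000 cont=1.3002 V=1.3002[hold]; j=6 S=191.9695 intr=0.0000 cont=0.0000 V=0.0000[hold]; j=7 S=246.3919 intr=0.0000 cont=0.0000 V=0.0000[hold]
k=6: j=0 S=48.6479 intr=85.9521 cont=85.1453 V=85.9521[EX]; j=1 S=62.4393 intr=72.1607 cont=71.3538 V=72.1607[EX]; j=2 S=80.1405 intr=54.4595 cont=53.6526 V=54.4595[EX]; j=3 S=102.8600 intr=31.7400 cont=30.9331 V=31.7400[EX]; j=4 S=132.0203 intr=2.5797 cont=9.7439 V=9.7439[hold]; j=5 S=169.4474 intr=0.0000 cont=0.6553 V=0.6553[hold]; j=6 S=217.4850 intr=0.0000 cont=0.0000 V=0.0000[hold]
k=5: j=0 S=55.1139 intr=79.4861 cont=78.6793 V=79.4861[EX]; j=1 S=70.7384 intr=63.8616 cont=63.0548 V=63.8616[EX]; j=2 S=90.7924 intr=43.8076 cont=43.0008 V=43.8076[EX]; j=3 S=116.5316 intr=18.0684 cont=20.7719 V=20.7719[hold]; j=4 S=149.5677 intr=0.0000 cont=5.2322 V=5.2322[hold]; j=5 S=191.9695 intr=0.0000 cont=0.3303 V=0.3303[hold]
k=4: j=0 S=62.4393 intr=72.1607 cont=71.3538 V=72.1607[EX]; j=1 S=80.1405 intr=54.4595 cont=53.6526 V=54.4595[EX]; j=2 S=102.8600 intr=31.7400 cont=32.2578 V=32.2578[hold]; j=3 S=132.0203 intr=2.5797 cont=13.0332 V=13.0332[hold]; j=4 S=169.4474 intr=0.0000 cont=2.7990 V=2.7990[hold]
k=3: j=0 S=70.7384 intr=63.8616 cont=63.0548 V=63.8616[EX]; j=1 S=90.7924 intr=43.8076 cont=43.2545 V=43.8076[EX]; j=2 S=116.5316 intr=18.0684 cont=22.6446 V=22.6446[hold]; j=3 S=149.5677 intr=0.0000 cont=7.9404 V=7.9404[hold]
k=2: j=0 S=80.1405 intr=54.4595 cont=53.6526 V=54.4595[EX]; j=1 S=102.8600 intr=31.7400 cont=33.1754 V=33.1754[hold]; j=2 S=132.0203 intr=2.5797 cont=15.3040 V=15.3040[hold]
k=1: j=0 S=90.7924 intr=43.8076 cont=43.7041 V=43.8076[EX]; j=1 S=116.5316 intr=18.0684 cont=24.2198 V=24.2198[hold]
k=0: j=0 S=102.8600 intr=31.7400 cont=33.9472 V=33.9472[hold]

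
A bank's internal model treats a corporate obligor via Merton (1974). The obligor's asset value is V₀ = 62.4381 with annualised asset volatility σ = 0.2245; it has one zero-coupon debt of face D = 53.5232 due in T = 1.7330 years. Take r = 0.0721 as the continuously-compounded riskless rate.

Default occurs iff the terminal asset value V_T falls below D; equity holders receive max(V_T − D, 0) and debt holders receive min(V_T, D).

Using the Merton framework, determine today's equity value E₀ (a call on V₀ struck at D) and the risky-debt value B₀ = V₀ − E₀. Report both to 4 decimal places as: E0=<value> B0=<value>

With assets at 62.4381 and a single debt payment of 53.5232 at 1.7330 years:
d₁ = [ln(V₀/D) + (r + σ²/2)T] / (σ√T)
   = [ln(62.4381/53.5232) + (0.0721 + 0.5·0.2245²)·1.7330] / (0.2245·√1.7330)
   = [0.154060 + 0.168621] / 0.295540 = 1.091839
d₂ = d₁ − σ√T = 1.091839 − 0.295540 = 0.796299
N(d₁) = 0.862548,  N(d₂) = 0.787071,  e^(−rT) = 0.882542
E₀ = V₀·N(d₁) − D·e^(−rT)·N(d₂)
   = 62.4381·0.862548 − 53.5232·0.882542·0.787071 = 16.677420
B₀ = V₀ − E₀ = 62.4381 − 16.677420 = 45.760680

E0=16.6774 B0=45.7607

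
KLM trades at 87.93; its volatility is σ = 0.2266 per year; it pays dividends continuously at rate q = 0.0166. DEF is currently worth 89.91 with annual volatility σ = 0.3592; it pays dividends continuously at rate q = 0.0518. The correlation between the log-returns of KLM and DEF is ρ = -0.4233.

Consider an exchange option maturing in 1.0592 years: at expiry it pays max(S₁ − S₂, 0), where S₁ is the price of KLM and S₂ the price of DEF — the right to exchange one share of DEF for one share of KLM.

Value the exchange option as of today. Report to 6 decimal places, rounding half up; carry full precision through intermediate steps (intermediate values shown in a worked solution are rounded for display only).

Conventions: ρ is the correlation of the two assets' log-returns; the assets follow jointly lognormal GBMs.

exchange price = 18.038661

σ_eff = √(σ₁² + σ₂² − 2ρσ₁σ₂) = √(0.2266² + 0.3592² − 2·-0.4233·0.2266·0.3592) = 0.499280
d₁ = (ln(S₁/S₂) + (q₂ − q₁ + σ_eff²/2)T) / (σ_eff√T) = (ln(87.93/89.91) + (0.0518 − 0.0166 + 0.124640)·1.0592) / 0.513847 = 0.286146
d₂ = d₁ − σ_eff√T = 0.286146 − 0.513847 = -0.227701
N(d₁) = 0.612617,  N(d₂) = 0.409939
V = S₁·e^{−q₁T}·N(d₁) − S₂·e^{−q₂T}·N(d₂) = 52.928526 − 34.889865 = 18.038661
Key observation: pricing in DEF-units makes this a unit-strike call on the ratio S₁/S₂ — the risk-free rate cancels and cannot affect the value.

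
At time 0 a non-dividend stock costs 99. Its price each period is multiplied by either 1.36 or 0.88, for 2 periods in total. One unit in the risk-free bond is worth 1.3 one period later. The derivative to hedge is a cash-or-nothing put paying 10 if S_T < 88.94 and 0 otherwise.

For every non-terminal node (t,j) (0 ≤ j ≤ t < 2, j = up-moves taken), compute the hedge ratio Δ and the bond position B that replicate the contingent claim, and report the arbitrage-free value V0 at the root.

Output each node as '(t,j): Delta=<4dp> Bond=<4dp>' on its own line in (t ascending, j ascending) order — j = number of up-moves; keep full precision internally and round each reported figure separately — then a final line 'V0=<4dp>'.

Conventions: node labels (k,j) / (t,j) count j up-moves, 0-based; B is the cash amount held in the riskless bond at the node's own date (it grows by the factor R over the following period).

(0,0): Delta=-0.0202 Bond=2.0957
(1,0): Delta=-0.2391 Bond=21.7949
(1,1): Delta=0.0000 Bond=0.0000
V0=0.0925

Arbitrage-free pricing uses the up-move probability p* = (R−d)/(u−d) = 0.8750, discounting each step at R = 1.3.
At maturity the claim pays: V(2,0)=10.0000, V(2,1)=0.0000, V(2,2)=0.0000
  t=1,j=0: stock 87.1200 → up 118.4832 (V=0.0000), down 76.6656 (V=10.0000). Price 0.9615; hedge Δ=-0.2391, bond B=21.7949.
  t=1,j=1: stock 134.6400 → up 183.1104 (V=0.0000), down 118.4832 (V=0.0000). Price 0.0000; hedge Δ=0.0000, bond B=0.0000.
  t=0,j=0: stock 99.0000 → up 134.6400 (V=0.0000), down 87.1200 (V=0.9615). Price 0.0925; hedge Δ=-0.0202, bond B=2.0957.
As a check, the time-0 holding Δ(0,0)·S0 + B(0,0) comes to 0.0925 — exactly V0.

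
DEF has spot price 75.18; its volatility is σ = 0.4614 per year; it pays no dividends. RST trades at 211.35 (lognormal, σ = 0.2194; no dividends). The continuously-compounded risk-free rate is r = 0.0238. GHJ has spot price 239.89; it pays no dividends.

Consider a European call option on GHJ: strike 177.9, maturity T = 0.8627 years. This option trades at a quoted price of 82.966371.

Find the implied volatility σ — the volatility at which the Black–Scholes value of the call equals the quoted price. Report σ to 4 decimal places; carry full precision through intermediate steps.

sigma = 0.5625

At σ = 0.5625 the Black–Scholes value reproduces the quote:
σ√T = 0.5625·√0.8627 = 0.522459
d₁ = (ln(S/K) + (r+σ²/2)T) / (σ√T) = (ln(239.89/177.9) + (0.0238+0.5625²/2)·0.8627) / 0.522459 = (0.298959 + 0.157014) / 0.522459 = 0.872744
d₂ = d₁ − σ√T = 0.872744 − 0.522459 = 0.350284
e^{−rT} = 0.979677
N(d₁) = 0.808599,  N(d₂) = 0.636937
V = S·N(d₁) − K·e^{−rT}·N(d₂) = 193.974715 − 111.008343 = 82.966371 (the quoted price), and the Black–Scholes price is strictly increasing in σ, so σ is unique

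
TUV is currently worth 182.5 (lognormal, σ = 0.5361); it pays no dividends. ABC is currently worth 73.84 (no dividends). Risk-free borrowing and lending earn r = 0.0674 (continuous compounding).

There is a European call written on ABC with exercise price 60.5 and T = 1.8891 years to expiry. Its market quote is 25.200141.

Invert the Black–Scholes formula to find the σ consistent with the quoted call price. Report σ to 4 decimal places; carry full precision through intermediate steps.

At σ = 0.3587 the Black–Scholes value reproduces the quote:
σ√T = 0.3587·√1.8891 = 0.493014
d₁ = (ln(S/K) + (r+σ²/2)T) / (σ√T) = (ln(73.84/60.5) + (0.0674+0.3587²/2)·1.8891) / 0.493014 = (0.199257 + 0.248857) / 0.493014 = 0.908928
d₂ = d₁ − σ√T = 0.908928 − 0.493014 = 0.415914
e^{−rT} = 0.880447
N(d₁) = 0.818306,  N(d₂) = 0.661264
V = S·N(d₁) − K·e^{−rT}·N(d₂) = 60.423707 − 35.223567 = 25.200141 (matching the quote); vega is positive throughout, so no other σ reproduces this price

sigma = 0.3587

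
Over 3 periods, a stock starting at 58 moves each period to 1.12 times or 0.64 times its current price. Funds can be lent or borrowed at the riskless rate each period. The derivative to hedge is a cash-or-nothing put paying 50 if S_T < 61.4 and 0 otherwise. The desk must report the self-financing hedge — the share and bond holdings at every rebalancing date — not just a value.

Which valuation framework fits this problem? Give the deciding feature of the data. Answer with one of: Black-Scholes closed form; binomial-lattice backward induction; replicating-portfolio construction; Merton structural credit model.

Key observation: the mandate to exhibit the hedge at every date and state singles out the replicating-portfolio construction on the 3-period tree with factors 1.12 and 0.64 from 58.

framework: replicating-portfolio construction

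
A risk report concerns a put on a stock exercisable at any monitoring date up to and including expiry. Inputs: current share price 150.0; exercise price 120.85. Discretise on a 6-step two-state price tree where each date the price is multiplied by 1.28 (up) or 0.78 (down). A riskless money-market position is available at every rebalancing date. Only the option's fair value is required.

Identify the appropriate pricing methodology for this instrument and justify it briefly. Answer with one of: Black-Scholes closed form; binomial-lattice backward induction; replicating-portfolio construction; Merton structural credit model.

framework: binomial-lattice backward induction

Key observation: early exercise of the strike-120.85 put must be checked at each of the 6 dates (spot 150), which forces a node-by-node comparison of intrinsic and continuation value backward from expiry.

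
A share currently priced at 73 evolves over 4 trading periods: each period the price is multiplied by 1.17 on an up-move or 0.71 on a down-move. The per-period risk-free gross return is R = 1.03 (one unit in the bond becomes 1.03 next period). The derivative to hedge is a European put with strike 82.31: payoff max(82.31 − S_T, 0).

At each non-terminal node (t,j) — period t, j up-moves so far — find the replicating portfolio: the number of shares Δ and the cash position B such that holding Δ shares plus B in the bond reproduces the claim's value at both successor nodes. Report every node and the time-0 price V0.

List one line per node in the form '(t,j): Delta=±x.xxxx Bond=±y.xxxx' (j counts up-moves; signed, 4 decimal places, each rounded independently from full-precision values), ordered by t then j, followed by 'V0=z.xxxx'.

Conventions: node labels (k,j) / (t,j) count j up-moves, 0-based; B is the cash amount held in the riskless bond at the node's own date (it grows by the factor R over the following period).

The replicating-portfolio and risk-neutral prices coincide; use p* = (1.03−0.71)/(1.17−0.71) = 0.6957 for the latter.
Payoffs at expiry: V(4,0)=63.7595, V(4,1)=51.7408, V(4,2)=31.9354, V(4,3)=0.0000, V(4,4)=0.0000
(3,0): S=26.1275. Δ = (V_up−V_dn)/(S_up−S_dn) = (51.7408−63.7595)/(30.5692−18.5505) = -1.0000. V = [p*·51.7408 + (1−p*)·63.7595]/1.03 = 53.7851. B = V − Δ·S = 79.9126.
(3,1): S=43.0552. Δ = (V_up−V_dn)/(S_up−S_dn) = (31.9354−51.7408)/(50.3746−30.5692) = -1.0000. V = [p*·31.9354 + (1−p*)·51.7408]/1.03 = 36.8574. B = V − Δ·S = 79.9126.
(3,2): S=70.9501. Δ = (V_up−V_dn)/(S_up−S_dn) = (0.0000−31.9354)/(83.0116−50.3746) = -0.9785. V = [p*·0.0000 + (1−p*)·31.9354]/1.03 = 9.4364. B = V − Δ·S = 78.8613.
(3,3): S=116.9177. Δ = (V_up−V_dn)/(S_up−S_dn) = (0.0000−0.0000)/(136.7938−83.0116) = 0.0000. V = [p*·0.0000 + (1−p*)·0.0000]/1.03 = 0.0000. B = V − Δ·S = 0.0000.
(2,0): S=36.7993. Δ = (V_up−V_dn)/(S_up−S_dn) = (36.8574−53.7851)/(43.0552−26.1275) = -1.0000. V = [p*·36.8574 + (1−p*)·53.7851]/1.03 = 40.7858. B = V − Δ·S = 77.5851.
(2,1): S=60.6411. Δ = (V_up−V_dn)/(S_up−S_dn) = (9.4364−36.8574)/(70.9501−43.0552) = -0.9830. V = [p*·9.4364 + (1−p*)·36.8574]/1.03 = 17.2640. B = V − Δ·S = 76.8750.
(2,2): S=99.9297. Δ = (V_up−V_dn)/(S_up−S_dn) = (0.0000−9.4364)/(116.9177−70.9501) = -0.2053. V = [p*·0.0000 + (1−p*)·9.4364]/1.03 = 2.7883. B = V − Δ·S = 23.3022.
(1,0): S=51.8300. Δ = (V_up−V_dn)/(S_up−S_dn) = (17.2640−40.7858)/(60.6411−36.7993) = -0.9866. V = [p*·17.2640 + (1−p*)·40.7858]/1.03 = 23.7115. B = V − Δ·S = 74.8457.
(1,1): S=85.4100. Δ = (V_up−V_dn)/(S_up−S_dn) = (2.7883−17.2640)/(99.9297−60.6411) = -0.3684. V = [p*·2.7883 + (1−p*)·17.2640]/1.03 = 6.9844. B = V − Δ·S = 38.4534.
(0,0): S=73.0000. Δ = (V_up−V_dn)/(S_up−S_dn) = (6.9844−23.7115)/(85.4100−51.8300) = -0.4981. V = [p*·6.9844 + (1−p*)·23.7115]/1.03 = 11.7235. B = V − Δ·S = 48.0867.
Sanity check at the root: Δ(0,0)·S0 + B(0,0) reproduces V0 = 11.7235.

(0,0): Delta=-0.4981 Bond=48.0867
(1,0): Delta=-0.9866 Bond=74.8457
(1,1): Delta=-0.3684 Bond=38.4534
(2,0): Delta=-1.0000 Bond=77.5851
(2,1): Delta=-0.9830 Bond=76.8750
(2,2): Delta=-0.2053 Bond=23.3022
(3,0): Delta=-1.0000 Bond=79.9126
(3,1): Delta=-1.0000 Bond=79.9126
(3,2): Delta=-0.9785 Bond=78.8613
(3,3): Delta=0.0000 Bond=0.0000
V0=11.7235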